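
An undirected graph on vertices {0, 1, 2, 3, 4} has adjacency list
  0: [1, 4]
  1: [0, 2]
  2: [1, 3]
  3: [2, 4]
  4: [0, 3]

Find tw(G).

2

A width-2 tree decomposition is:
Bags: B1 = {0, 1, 4}  B2 = {1, 3, 4}  B3 = {1, 2, 3}
Tree: B1–B2, B2–B3
Each bag holds 3 vertices, so the decomposition has width 2, which upper-bounds the treewidth. For the lower bound, G contains the cycle 1–0–4–3–2–1, so G is not a forest; only forests have treewidth ≤ 1, hence tw(G) ≥ 2. Therefore the treewidth is 2.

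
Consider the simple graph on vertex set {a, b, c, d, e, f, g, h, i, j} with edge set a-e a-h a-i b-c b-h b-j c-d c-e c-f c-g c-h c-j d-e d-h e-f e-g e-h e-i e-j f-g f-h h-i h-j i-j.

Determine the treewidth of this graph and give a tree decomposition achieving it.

The largest bag has 4 vertices, giving width 3; this decomposition certifies tw(G) ≤ 3. Conversely, {c, e, f, g} is a clique of size 4, and the vertices of any clique must share a bag in every tree decomposition; so some bag has ≥ 4 vertices and tw(G) ≥ 3. The upper and lower bounds meet at 3, so that is the treewidth.

Treewidth 3.
One optimal decomposition is:
Bags: B1 = {c, e, f, g}  B2 = {c, e, f, h}  B3 = {c, e, h, j}  B4 = {e, h, i, j}  B5 = {c, d, e, h}  B6 = {a, e, h, i}  B7 = {b, c, h, j}
Tree: B1–B2, B2–B3, B3–B4, B3–B5, B4–B6, B3–B7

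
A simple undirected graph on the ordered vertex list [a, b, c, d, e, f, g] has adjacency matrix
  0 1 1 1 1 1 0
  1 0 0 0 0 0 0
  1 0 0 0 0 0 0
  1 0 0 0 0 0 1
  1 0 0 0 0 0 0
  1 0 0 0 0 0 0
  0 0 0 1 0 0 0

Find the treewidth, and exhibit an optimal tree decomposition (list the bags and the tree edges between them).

The largest bag has 2 vertices, giving width 1; this decomposition certifies tw(G) ≤ 1. Since G has at least one edge (e.g. d–a), it is not an edgeless graph, so tw(G) ≥ 1. Combining the bounds, tw(G) = 1.

Treewidth 1.
One such decomposition:
Bags: B1 = {a, d}  B2 = {d, g}  B3 = {a, b}  B4 = {a, e}  B5 = {a, f}  B6 = {a, c}
Tree: B1–B2, B1–B3, B1–B4, B3–B5, B5–B6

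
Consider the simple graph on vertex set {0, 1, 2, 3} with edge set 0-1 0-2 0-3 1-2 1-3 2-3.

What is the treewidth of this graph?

A width-3 tree decomposition is:
Bags: B1 = {0, 1, 2, 3}
Tree: (single bag)
A single bag containing all 4 vertices is trivially a valid decomposition of width 3. Conversely, {0, 1, 2, 3} is a clique of size 4, and the vertices of any clique must share a bag in every tree decomposition; so some bag has ≥ 4 vertices and tw(G) ≥ 3. Combining the bounds, tw(G) = 3.

3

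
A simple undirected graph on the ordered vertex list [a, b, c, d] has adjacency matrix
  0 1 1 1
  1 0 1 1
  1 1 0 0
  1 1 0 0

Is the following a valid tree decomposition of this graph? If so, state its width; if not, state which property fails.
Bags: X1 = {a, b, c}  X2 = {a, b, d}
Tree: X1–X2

Yes; width 2.

Vertex coverage: the bags together contain {a, b, c, d}, the full vertex set. Edge coverage: each edge of G has both endpoints in at least one bag. Running intersection: for every vertex, the bags containing it form a connected subtree. All three properties hold, so this is a valid tree decomposition of width max|bag| − 1 = 2, and hence tw(G) ≤ 2.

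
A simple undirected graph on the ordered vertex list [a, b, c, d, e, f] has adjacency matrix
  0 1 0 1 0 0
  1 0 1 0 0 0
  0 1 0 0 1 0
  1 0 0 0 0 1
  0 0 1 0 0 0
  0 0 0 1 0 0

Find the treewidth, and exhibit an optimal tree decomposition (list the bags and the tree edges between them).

Treewidth 1.
One such decomposition:
Bags: B1 = {c, e}  B2 = {b, c}  B3 = {a, b}  B4 = {a, d}  B5 = {d, f}
Tree: B1–B2, B2–B3, B3–B4, B4–B5

Every bag has size at most 2, so the width is 2 − 1 = 1 and tw(G) ≤ 1. Any graph with an edge has treewidth ≥ 1, and G has the edge e–c. The upper and lower bounds meet at 1, so that is the treewidth.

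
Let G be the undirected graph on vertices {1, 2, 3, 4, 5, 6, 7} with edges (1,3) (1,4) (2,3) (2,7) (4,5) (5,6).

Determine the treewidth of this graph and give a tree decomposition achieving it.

Treewidth 1.
One such decomposition:
Bags: B1 = {5, 6}  B2 = {4, 5}  B3 = {1, 4}  B4 = {1, 3}  B5 = {2, 3}  B6 = {2, 7}
Tree: B1–B2, B2–B3, B3–B4, B4–B5, B5–B6

The largest bag has 2 vertices, giving width 1; this decomposition certifies tw(G) ≤ 1. Since G has at least one edge (e.g. 6–5), it is not an edgeless graph, so tw(G) ≥ 1. Combining the bounds, tw(G) = 1.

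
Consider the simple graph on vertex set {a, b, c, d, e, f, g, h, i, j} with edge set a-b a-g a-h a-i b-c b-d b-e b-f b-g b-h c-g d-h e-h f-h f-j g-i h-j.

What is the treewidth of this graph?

2

A width-2 tree decomposition is:
Bags: B1 = {a, b, h}  B2 = {a, b, g}  B3 = {b, e, h}  B4 = {b, f, h}  B5 = {b, d, h}  B6 = {b, c, g}  B7 = {a, g, i}  B8 = {f, h, j}
Tree: B1–B2, B1–B3, B3–B4, B4–B5, B2–B6, B2–B7, B4–B8
Each bag holds 3 vertices, so the decomposition has width 2, which upper-bounds the treewidth. On the other hand G contains the 3-clique {f, h, j}. A clique must lie in a single bag of any decomposition, so no decomposition can have width below 2. The upper and lower bounds meet at 2, so that is the treewidth.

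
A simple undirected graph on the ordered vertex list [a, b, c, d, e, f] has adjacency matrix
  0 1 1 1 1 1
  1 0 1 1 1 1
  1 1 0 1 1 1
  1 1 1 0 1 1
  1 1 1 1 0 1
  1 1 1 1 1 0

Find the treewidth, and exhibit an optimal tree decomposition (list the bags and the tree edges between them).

A single bag containing all 6 vertices is trivially a valid decomposition of width 5. On the other hand G contains the 6-clique {a, b, c, d, e, f}. A clique must lie in a single bag of any decomposition, so no decomposition can have width below 5. The upper and lower bounds meet at 5, so that is the treewidth.

Treewidth 5.
Bags: B1 = {a, b, c, d, e, f}
Tree: (single bag)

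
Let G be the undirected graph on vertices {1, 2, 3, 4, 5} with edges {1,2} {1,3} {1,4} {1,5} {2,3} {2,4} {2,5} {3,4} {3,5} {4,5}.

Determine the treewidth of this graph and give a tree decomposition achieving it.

A single bag containing all 5 vertices is trivially a valid decomposition of width 4. Conversely, {1, 2, 3, 4, 5} is a clique of size 5, and the vertices of any clique must share a bag in every tree decomposition; so some bag has ≥ 5 vertices and tw(G) ≥ 4. Hence tw(G) = 4 exactly.

Treewidth 4.
One optimal decomposition is:
Bags: B1 = {1, 2, 3, 4, 5}
Tree: (single bag)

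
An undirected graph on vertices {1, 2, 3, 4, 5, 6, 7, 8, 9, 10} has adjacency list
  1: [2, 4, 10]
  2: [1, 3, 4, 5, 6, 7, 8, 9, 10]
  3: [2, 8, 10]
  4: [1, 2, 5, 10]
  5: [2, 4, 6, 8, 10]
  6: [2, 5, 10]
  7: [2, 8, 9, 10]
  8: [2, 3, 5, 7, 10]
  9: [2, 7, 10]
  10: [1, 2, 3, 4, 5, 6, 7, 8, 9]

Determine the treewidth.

A width-3 tree decomposition is:
Bags: B1 = {2, 4, 5, 10}  B2 = {2, 5, 8, 10}  B3 = {2, 7, 8, 10}  B4 = {2, 5, 6, 10}  B5 = {2, 3, 8, 10}  B6 = {1, 2, 4, 10}  B7 = {2, 7, 9, 10}
Tree: B1–B2, B2–B3, B2–B4, B2–B5, B1–B6, B3–B7
Each bag holds 4 vertices, so the decomposition has width 3, which upper-bounds the treewidth. On the other hand G contains the 4-clique {1, 2, 4, 10}. A clique must lie in a single bag of any decomposition, so no decomposition can have width below 3. The upper and lower bounds meet at 3, so that is the treewidth.

3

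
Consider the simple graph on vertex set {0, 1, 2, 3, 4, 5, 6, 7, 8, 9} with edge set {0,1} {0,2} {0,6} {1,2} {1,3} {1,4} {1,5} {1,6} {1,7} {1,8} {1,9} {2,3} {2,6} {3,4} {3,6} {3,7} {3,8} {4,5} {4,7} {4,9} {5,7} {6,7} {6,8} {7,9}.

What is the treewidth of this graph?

A width-3 tree decomposition is:
Bags: B1 = {1, 3, 6, 7}  B2 = {1, 3, 4, 7}  B3 = {1, 4, 5, 7}  B4 = {1, 2, 3, 6}  B5 = {0, 1, 2, 6}  B6 = {1, 3, 6, 8}  B7 = {1, 4, 7, 9}
Tree: B1–B2, B2–B3, B1–B4, B4–B5, B1–B6, B2–B7
The largest bag has 4 vertices, giving width 3; this decomposition certifies tw(G) ≤ 3. For the lower bound, the 4 vertices {0, 1, 2, 6} are pairwise adjacent, and any tree decomposition puts a clique entirely inside one bag — forcing width ≥ 3. Combining the bounds, tw(G) = 3.

3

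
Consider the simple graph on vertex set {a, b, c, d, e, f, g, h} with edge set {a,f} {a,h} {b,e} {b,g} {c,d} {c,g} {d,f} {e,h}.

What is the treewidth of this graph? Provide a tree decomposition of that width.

Every bag has size at most 3, so the width is 3 − 1 = 2 and tw(G) ≤ 2. For the lower bound, G contains the cycle f–d–c–g–b–e–h–a–f, so G is not a forest; only forests have treewidth ≤ 1, hence tw(G) ≥ 2. Combining the bounds, tw(G) = 2.

Treewidth 2.
One such decomposition:
Bags: B1 = {c, d, f}  B2 = {c, f, g}  B3 = {b, f, g}  B4 = {b, e, f}  B5 = {e, f, h}  B6 = {a, f, h}
Tree: B1–B2, B2–B3, B3–B4, B4–B5, B5–B6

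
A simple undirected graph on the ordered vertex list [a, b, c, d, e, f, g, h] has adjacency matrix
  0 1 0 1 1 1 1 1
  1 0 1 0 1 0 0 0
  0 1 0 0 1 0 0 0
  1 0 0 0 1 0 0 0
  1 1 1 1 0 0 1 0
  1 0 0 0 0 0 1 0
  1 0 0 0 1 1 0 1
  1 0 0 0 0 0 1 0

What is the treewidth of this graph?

2

A width-2 tree decomposition is:
Bags: B1 = {a, g, h}  B2 = {a, e, g}  B3 = {a, d, e}  B4 = {a, b, e}  B5 = {b, c, e}  B6 = {a, f, g}
Tree: B1–B2, B2–B3, B3–B4, B4–B5, B1–B6
The largest bag has 3 vertices, giving width 2; this decomposition certifies tw(G) ≤ 2. For the lower bound, the 3 vertices {b, c, e} are pairwise adjacent, and any tree decomposition puts a clique entirely inside one bag — forcing width ≥ 2. Hence tw(G) = 2 exactly.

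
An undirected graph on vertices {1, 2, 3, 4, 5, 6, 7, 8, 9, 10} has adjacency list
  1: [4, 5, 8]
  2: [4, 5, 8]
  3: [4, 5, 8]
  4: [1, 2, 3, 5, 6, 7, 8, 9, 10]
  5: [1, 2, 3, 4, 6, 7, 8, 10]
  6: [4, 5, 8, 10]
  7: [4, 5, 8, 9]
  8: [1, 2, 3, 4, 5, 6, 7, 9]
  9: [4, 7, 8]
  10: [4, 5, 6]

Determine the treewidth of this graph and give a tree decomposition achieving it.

Every bag has size at most 4, so the width is 4 − 1 = 3 and tw(G) ≤ 3. For the lower bound, the 4 vertices {4, 7, 8, 9} are pairwise adjacent, and any tree decomposition puts a clique entirely inside one bag — forcing width ≥ 3. Combining the bounds, tw(G) = 3.

Treewidth 3.
One such decomposition:
Bags: B1 = {4, 5, 6, 8}  B2 = {3, 4, 5, 8}  B3 = {4, 5, 6, 10}  B4 = {2, 4, 5, 8}  B5 = {4, 5, 7, 8}  B6 = {4, 7, 8, 9}  B7 = {1, 4, 5, 8}
Tree: B1–B2, B1–B3, B2–B4, B1–B5, B5–B6, B5–B7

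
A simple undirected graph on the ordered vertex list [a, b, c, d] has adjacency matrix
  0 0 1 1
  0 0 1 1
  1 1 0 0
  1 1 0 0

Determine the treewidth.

2

A width-2 tree decomposition is:
Bags: B1 = {a, c, d}  B2 = {b, c, d}
Tree: B1–B2
Each bag holds 3 vertices, so the decomposition has width 2, which upper-bounds the treewidth. Since d–a–c–b–d is a cycle in G, G is not acyclic. Forests are exactly the graphs of treewidth ≤ 1, so tw(G) ≥ 2. The upper and lower bounds meet at 2, so that is the treewidth.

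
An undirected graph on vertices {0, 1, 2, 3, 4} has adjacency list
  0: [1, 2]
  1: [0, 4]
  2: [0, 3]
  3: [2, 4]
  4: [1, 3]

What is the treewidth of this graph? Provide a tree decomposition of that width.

Treewidth 2.
One optimal decomposition is:
Bags: B1 = {0, 2, 3}  B2 = {0, 3, 4}  B3 = {0, 1, 4}
Tree: B1–B2, B2–B3

The largest bag has 3 vertices, giving width 2; this decomposition certifies tw(G) ≤ 2. For the lower bound, G contains the cycle 0–2–3–4–1–0, so G is not a forest; only forests have treewidth ≤ 1, hence tw(G) ≥ 2. The upper and lower bounds meet at 2, so that is the treewidth.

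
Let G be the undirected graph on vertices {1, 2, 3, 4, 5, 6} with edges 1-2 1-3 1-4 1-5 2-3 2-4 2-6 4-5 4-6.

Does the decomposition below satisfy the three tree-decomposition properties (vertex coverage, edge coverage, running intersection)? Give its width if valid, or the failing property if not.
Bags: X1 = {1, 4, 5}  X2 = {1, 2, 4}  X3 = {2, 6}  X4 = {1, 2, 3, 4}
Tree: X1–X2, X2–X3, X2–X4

A tree decomposition must satisfy three properties: every vertex lies in some bag; for every edge, both endpoints lie together in some bag; and for every vertex, the bags containing it form a connected subtree. Here edge (4,6) lies in no bag, so the decomposition is invalid.

No — edge (4,6) lies in no bag.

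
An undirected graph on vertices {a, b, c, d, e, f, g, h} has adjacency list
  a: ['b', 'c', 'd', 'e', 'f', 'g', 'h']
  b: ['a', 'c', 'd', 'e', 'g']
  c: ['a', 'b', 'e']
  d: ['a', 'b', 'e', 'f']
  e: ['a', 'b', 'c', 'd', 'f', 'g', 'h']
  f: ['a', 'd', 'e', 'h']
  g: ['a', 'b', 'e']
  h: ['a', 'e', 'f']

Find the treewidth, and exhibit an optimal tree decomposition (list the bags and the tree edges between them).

Treewidth 3.
One such decomposition:
Bags: B1 = {a, b, d, e}  B2 = {a, d, e, f}  B3 = {a, e, f, h}  B4 = {a, b, c, e}  B5 = {a, b, e, g}
Tree: B1–B2, B2–B3, B1–B4, B1–B5

Each bag holds 4 vertices, so the decomposition has width 3, which upper-bounds the treewidth. Conversely, {a, e, f, h} is a clique of size 4, and the vertices of any clique must share a bag in every tree decomposition; so some bag has ≥ 4 vertices and tw(G) ≥ 3. Therefore the treewidth is 3.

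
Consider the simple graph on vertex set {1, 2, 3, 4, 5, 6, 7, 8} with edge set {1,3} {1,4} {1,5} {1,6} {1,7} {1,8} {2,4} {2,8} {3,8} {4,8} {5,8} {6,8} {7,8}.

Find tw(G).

2

A width-2 tree decomposition is:
Bags: B1 = {1, 5, 8}  B2 = {1, 4, 8}  B3 = {1, 7, 8}  B4 = {2, 4, 8}  B5 = {1, 6, 8}  B6 = {1, 3, 8}
Tree: B1–B2, B1–B3, B2–B4, B1–B5, B1–B6
The largest bag has 3 vertices, giving width 2; this decomposition certifies tw(G) ≤ 2. On the other hand G contains the 3-clique {1, 3, 8}. A clique must lie in a single bag of any decomposition, so no decomposition can have width below 2. The upper and lower bounds meet at 2, so that is the treewidth.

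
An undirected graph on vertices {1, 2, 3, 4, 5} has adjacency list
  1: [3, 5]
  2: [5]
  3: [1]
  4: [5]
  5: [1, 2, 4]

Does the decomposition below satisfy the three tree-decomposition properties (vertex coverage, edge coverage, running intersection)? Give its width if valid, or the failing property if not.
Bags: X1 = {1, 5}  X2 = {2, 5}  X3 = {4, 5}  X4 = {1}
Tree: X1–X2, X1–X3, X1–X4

No — vertex 3 appears in no bag.

A tree decomposition must satisfy three properties: every vertex lies in some bag; for every edge, both endpoints lie together in some bag; and for every vertex, the bags containing it form a connected subtree. Here vertex 3 appears in no bag, so the decomposition is invalid.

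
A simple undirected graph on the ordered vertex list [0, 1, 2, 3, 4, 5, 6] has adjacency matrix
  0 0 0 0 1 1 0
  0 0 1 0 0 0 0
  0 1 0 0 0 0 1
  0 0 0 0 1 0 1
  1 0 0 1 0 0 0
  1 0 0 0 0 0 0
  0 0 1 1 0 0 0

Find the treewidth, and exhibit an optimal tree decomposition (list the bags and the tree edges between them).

The largest bag has 2 vertices, giving width 1; this decomposition certifies tw(G) ≤ 1. Since G has at least one edge (e.g. 1–2), it is not an edgeless graph, so tw(G) ≥ 1. Combining the bounds, tw(G) = 1.

Treewidth 1.
One such decomposition:
Bags: B1 = {1, 2}  B2 = {2, 6}  B3 = {3, 6}  B4 = {3, 4}  B5 = {0, 4}  B6 = {0, 5}
Tree: B1–B2, B2–B3, B3–B4, B4–B5, B5–B6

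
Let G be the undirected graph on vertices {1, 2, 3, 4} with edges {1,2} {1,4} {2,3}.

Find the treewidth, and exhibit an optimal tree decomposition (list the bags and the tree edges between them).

Each bag holds 2 vertices, so the decomposition has width 1, which upper-bounds the treewidth. G has an edge, so its treewidth is at least 1. Therefore the treewidth is 1.

Treewidth 1.
One such decomposition:
Bags: B1 = {1, 4}  B2 = {1, 2}  B3 = {2, 3}
Tree: B1–B2, B2–B3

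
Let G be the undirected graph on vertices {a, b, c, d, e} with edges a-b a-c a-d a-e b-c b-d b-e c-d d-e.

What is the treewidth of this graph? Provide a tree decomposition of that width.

Each bag holds 4 vertices, so the decomposition has width 3, which upper-bounds the treewidth. Conversely, {a, b, d, e} is a clique of size 4, and the vertices of any clique must share a bag in every tree decomposition; so some bag has ≥ 4 vertices and tw(G) ≥ 3. Hence tw(G) = 3 exactly.

Treewidth 3.
Bags: B1 = {a, b, d, e}  B2 = {a, b, c, d}
Tree: B1–B2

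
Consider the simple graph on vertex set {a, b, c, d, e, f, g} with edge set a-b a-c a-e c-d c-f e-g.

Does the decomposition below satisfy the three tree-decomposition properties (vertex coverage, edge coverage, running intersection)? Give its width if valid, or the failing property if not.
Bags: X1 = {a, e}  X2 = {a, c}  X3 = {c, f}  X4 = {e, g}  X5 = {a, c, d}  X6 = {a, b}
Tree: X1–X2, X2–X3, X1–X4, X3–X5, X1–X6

A tree decomposition must satisfy three properties: every vertex lies in some bag; for every edge, both endpoints lie together in some bag; and for every vertex, the bags containing it form a connected subtree. Here bags containing vertex a are not connected in the tree, so the decomposition is invalid.

No — bags containing vertex a are not connected in the tree.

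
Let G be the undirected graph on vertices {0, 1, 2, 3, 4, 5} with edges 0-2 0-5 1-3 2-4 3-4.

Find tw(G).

A width-1 tree decomposition is:
Bags: B1 = {0, 5}  B2 = {0, 2}  B3 = {2, 4}  B4 = {3, 4}  B5 = {1, 3}
Tree: B1–B2, B2–B3, B3–B4, B4–B5
The largest bag has 2 vertices, giving width 1; this decomposition certifies tw(G) ≤ 1. G has an edge, so its treewidth is at least 1. The upper and lower bounds meet at 1, so that is the treewidth.

1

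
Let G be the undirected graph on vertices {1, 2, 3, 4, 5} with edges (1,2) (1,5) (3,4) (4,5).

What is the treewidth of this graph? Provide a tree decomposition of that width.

Treewidth 1.
One optimal decomposition is:
Bags: B1 = {1, 2}  B2 = {1, 5}  B3 = {4, 5}  B4 = {3, 4}
Tree: B1–B2, B2–B3, B3–B4

Every bag has size at most 2, so the width is 2 − 1 = 1 and tw(G) ≤ 1. G has an edge, so its treewidth is at least 1. Combining the bounds, tw(G) = 1.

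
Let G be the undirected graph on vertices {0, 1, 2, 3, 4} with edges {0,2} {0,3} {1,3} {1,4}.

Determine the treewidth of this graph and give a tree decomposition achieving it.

The largest bag has 2 vertices, giving width 1; this decomposition certifies tw(G) ≤ 1. G has an edge, so its treewidth is at least 1. Hence tw(G) = 1 exactly.

Treewidth 1.
Bags: B1 = {1, 4}  B2 = {1, 3}  B3 = {0, 3}  B4 = {0, 2}
Tree: B1–B2, B2–B3, B3–B4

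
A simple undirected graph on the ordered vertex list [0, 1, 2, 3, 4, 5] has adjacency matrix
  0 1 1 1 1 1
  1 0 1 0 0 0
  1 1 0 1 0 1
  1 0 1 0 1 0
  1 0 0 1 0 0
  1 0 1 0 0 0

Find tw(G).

A width-2 tree decomposition is:
Bags: B1 = {0, 1, 2}  B2 = {0, 2, 5}  B3 = {0, 2, 3}  B4 = {0, 3, 4}
Tree: B1–B2, B1–B3, B3–B4
Each bag holds 3 vertices, so the decomposition has width 2, which upper-bounds the treewidth. For the lower bound, the 3 vertices {0, 1, 2} are pairwise adjacent, and any tree decomposition puts a clique entirely inside one bag — forcing width ≥ 2. Therefore the treewidth is 2.

2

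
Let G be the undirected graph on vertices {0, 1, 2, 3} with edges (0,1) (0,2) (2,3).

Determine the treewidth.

1

A width-1 tree decomposition is:
Bags: B1 = {0, 1}  B2 = {0, 2}  B3 = {2, 3}
Tree: B1–B2, B2–B3
Each bag holds 2 vertices, so the decomposition has width 1, which upper-bounds the treewidth. Any graph with an edge has treewidth ≥ 1, and G has the edge 1–0. The upper and lower bounds meet at 1, so that is the treewidth.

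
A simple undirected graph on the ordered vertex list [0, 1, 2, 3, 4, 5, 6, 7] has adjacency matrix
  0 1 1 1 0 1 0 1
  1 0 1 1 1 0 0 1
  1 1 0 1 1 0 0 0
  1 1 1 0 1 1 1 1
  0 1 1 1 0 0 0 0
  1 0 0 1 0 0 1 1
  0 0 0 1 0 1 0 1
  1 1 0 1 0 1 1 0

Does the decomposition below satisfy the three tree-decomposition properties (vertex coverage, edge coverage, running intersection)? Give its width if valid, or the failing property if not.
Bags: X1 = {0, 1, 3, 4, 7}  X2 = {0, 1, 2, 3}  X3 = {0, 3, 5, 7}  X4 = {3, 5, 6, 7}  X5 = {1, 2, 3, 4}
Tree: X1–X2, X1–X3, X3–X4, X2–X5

A tree decomposition must satisfy three properties: every vertex lies in some bag; for every edge, both endpoints lie together in some bag; and for every vertex, the bags containing it form a connected subtree. Here bags containing vertex 4 are not connected in the tree, so the decomposition is invalid.

No — bags containing vertex 4 are not connected in the tree.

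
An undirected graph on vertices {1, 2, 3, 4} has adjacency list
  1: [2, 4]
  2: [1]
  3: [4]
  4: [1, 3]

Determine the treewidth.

A width-1 tree decomposition is:
Bags: B1 = {1, 4}  B2 = {3, 4}  B3 = {1, 2}
Tree: B1–B2, B1–B3
Every bag has size at most 2, so the width is 2 − 1 = 1 and tw(G) ≤ 1. G has an edge, so its treewidth is at least 1. The upper and lower bounds meet at 1, so that is the treewidth.

1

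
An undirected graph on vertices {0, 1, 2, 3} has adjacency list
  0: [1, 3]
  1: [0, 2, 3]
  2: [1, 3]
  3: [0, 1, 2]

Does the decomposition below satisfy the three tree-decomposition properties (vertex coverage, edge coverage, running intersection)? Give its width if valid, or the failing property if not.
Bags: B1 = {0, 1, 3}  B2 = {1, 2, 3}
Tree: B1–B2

Every vertex of G appears in some bag (union = {0, 1, 2, 3}); every edge is covered by a bag; and for each vertex v the set of bags containing v is connected in the bag tree. The decomposition is therefore valid. The largest bag has 3 vertices, so the width is 2.

Yes; width 2.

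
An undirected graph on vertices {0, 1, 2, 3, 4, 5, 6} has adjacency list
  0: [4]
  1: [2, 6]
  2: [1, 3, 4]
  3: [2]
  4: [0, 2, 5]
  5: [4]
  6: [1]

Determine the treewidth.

1

A width-1 tree decomposition is:
Bags: B1 = {2, 4}  B2 = {2, 3}  B3 = {1, 2}  B4 = {4, 5}  B5 = {1, 6}  B6 = {0, 4}
Tree: B1–B2, B1–B3, B1–B4, B3–B5, B1–B6
Every bag has size at most 2, so the width is 2 − 1 = 1 and tw(G) ≤ 1. Since G has at least one edge (e.g. 2–4), it is not an edgeless graph, so tw(G) ≥ 1. Combining the bounds, tw(G) = 1.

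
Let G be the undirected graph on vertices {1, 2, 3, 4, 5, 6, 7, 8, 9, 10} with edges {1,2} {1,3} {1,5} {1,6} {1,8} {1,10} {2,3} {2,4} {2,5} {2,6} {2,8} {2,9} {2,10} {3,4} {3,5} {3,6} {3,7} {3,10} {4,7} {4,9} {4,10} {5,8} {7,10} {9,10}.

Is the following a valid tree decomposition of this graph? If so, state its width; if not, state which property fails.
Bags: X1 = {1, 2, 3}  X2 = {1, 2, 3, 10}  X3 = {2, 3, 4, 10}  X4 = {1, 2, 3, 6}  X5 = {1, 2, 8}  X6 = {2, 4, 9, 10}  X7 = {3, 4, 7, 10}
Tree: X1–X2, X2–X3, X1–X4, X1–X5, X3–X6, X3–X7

A tree decomposition must satisfy three properties: every vertex lies in some bag; for every edge, both endpoints lie together in some bag; and for every vertex, the bags containing it form a connected subtree. Here vertex 5 appears in no bag, so the decomposition is invalid.

No — vertex 5 appears in no bag.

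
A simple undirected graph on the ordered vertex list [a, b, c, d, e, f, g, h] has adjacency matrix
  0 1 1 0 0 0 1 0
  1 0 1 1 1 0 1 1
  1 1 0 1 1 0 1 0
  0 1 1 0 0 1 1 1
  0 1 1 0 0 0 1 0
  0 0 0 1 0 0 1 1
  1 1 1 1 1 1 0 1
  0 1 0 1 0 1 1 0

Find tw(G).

3

A width-3 tree decomposition is:
Bags: B1 = {b, c, d, g}  B2 = {b, c, e, g}  B3 = {b, d, g, h}  B4 = {d, f, g, h}  B5 = {a, b, c, g}
Tree: B1–B2, B1–B3, B3–B4, B2–B5
Each bag holds 4 vertices, so the decomposition has width 3, which upper-bounds the treewidth. On the other hand G contains the 4-clique {d, f, g, h}. A clique must lie in a single bag of any decomposition, so no decomposition can have width below 3. Combining the bounds, tw(G) = 3.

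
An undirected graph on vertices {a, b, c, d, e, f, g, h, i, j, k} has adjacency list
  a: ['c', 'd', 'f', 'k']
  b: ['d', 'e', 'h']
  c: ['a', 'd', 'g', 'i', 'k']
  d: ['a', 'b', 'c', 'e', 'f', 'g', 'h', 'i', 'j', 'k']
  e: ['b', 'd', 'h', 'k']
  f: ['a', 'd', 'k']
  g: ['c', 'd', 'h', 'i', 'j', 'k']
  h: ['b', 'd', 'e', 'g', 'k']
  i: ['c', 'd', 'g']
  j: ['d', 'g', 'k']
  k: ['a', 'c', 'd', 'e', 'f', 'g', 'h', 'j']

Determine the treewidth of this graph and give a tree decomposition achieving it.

Every bag has size at most 4, so the width is 4 − 1 = 3 and tw(G) ≤ 3. For the lower bound, the 4 vertices {d, g, j, k} are pairwise adjacent, and any tree decomposition puts a clique entirely inside one bag — forcing width ≥ 3. The upper and lower bounds meet at 3, so that is the treewidth.

Treewidth 3.
One optimal decomposition is:
Bags: B1 = {c, d, g, k}  B2 = {a, c, d, k}  B3 = {d, g, h, k}  B4 = {c, d, g, i}  B5 = {d, e, h, k}  B6 = {b, d, e, h}  B7 = {a, d, f, k}  B8 = {d, g, j, k}
Tree: B1–B2, B1–B3, B1–B4, B3–B5, B5–B6, B2–B7, B1–B8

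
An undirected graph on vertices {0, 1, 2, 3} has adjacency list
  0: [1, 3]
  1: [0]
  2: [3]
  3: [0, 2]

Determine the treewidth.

A width-1 tree decomposition is:
Bags: B1 = {0, 1}  B2 = {0, 3}  B3 = {2, 3}
Tree: B1–B2, B2–B3
Every bag has size at most 2, so the width is 2 − 1 = 1 and tw(G) ≤ 1. Since G has at least one edge (e.g. 1–0), it is not an edgeless graph, so tw(G) ≥ 1. The upper and lower bounds meet at 1, so that is the treewidth.

1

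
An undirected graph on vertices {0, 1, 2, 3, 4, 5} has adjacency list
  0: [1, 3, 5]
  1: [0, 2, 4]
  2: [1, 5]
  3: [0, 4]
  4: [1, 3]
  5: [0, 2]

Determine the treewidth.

A width-2 tree decomposition is:
Bags: B1 = {1, 3, 4}  B2 = {0, 1, 3}  B3 = {0, 1, 2}  B4 = {0, 2, 5}
Tree: B1–B2, B2–B3, B3–B4
Every bag has size at most 3, so the width is 3 − 1 = 2 and tw(G) ≤ 2. For the lower bound, G contains the cycle 4–3–0–1–4, so G is not a forest; only forests have treewidth ≤ 1, hence tw(G) ≥ 2. Hence tw(G) = 2 exactly.

2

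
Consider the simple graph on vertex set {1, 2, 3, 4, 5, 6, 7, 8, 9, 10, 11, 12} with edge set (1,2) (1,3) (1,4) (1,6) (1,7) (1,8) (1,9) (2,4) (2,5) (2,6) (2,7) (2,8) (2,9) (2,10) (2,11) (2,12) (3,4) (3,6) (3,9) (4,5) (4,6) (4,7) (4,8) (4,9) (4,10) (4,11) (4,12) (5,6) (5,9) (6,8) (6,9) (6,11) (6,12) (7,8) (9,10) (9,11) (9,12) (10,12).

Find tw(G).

4

A width-4 tree decomposition is:
Bags: B1 = {2, 4, 5, 6, 9}  B2 = {1, 2, 4, 6, 9}  B3 = {2, 4, 6, 9, 12}  B4 = {2, 4, 9, 10, 12}  B5 = {2, 4, 6, 9, 11}  B6 = {1, 3, 4, 6, 9}  B7 = {1, 2, 4, 6, 8}  B8 = {1, 2, 4, 7, 8}
Tree: B1–B2, B1–B3, B3–B4, B3–B5, B2–B6, B2–B7, B7–B8
Each bag holds 5 vertices, so the decomposition has width 4, which upper-bounds the treewidth. Conversely, {2, 4, 9, 10, 12} is a clique of size 5, and the vertices of any clique must share a bag in every tree decomposition; so some bag has ≥ 5 vertices and tw(G) ≥ 4. Combining the bounds, tw(G) = 4.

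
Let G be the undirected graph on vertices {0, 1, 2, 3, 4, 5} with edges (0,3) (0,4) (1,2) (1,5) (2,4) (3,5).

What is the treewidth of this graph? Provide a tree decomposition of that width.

The largest bag has 3 vertices, giving width 2; this decomposition certifies tw(G) ≤ 2. Since 2–1–5–3–0–4–2 is a cycle in G, G is not acyclic. Forests are exactly the graphs of treewidth ≤ 1, so tw(G) ≥ 2. Combining the bounds, tw(G) = 2.

Treewidth 2.
One optimal decomposition is:
Bags: B1 = {1, 2, 5}  B2 = {2, 3, 5}  B3 = {0, 2, 3}  B4 = {0, 2, 4}
Tree: B1–B2, B2–B3, B3–B4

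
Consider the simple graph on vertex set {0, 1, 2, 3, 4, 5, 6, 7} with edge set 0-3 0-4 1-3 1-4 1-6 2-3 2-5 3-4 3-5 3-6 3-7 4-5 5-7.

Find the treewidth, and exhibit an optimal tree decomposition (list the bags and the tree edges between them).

Each bag holds 3 vertices, so the decomposition has width 2, which upper-bounds the treewidth. On the other hand G contains the 3-clique {2, 3, 5}. A clique must lie in a single bag of any decomposition, so no decomposition can have width below 2. Combining the bounds, tw(G) = 2.

Treewidth 2.
One optimal decomposition is:
Bags: B1 = {2, 3, 5}  B2 = {3, 4, 5}  B3 = {0, 3, 4}  B4 = {1, 3, 4}  B5 = {1, 3, 6}  B6 = {3, 5, 7}
Tree: B1–B2, B2–B3, B2–B4, B4–B5, B1–B6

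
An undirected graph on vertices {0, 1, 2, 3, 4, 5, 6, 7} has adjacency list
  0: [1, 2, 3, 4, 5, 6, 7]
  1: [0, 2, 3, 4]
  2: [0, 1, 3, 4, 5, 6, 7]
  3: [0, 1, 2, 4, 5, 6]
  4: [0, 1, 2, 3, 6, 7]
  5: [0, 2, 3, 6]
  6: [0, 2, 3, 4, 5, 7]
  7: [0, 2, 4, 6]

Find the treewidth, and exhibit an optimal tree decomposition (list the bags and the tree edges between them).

Treewidth 4.
One such decomposition:
Bags: B1 = {0, 1, 2, 3, 4}  B2 = {0, 2, 3, 4, 6}  B3 = {0, 2, 3, 5, 6}  B4 = {0, 2, 4, 6, 7}
Tree: B1–B2, B2–B3, B2–B4

Every bag has size at most 5, so the width is 5 − 1 = 4 and tw(G) ≤ 4. On the other hand G contains the 5-clique {0, 1, 2, 3, 4}. A clique must lie in a single bag of any decomposition, so no decomposition can have width below 4. Hence tw(G) = 4 exactly.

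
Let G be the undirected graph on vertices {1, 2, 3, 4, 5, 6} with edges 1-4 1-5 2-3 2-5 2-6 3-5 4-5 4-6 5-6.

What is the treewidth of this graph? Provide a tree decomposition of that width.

Treewidth 2.
One such decomposition:
Bags: B1 = {2, 5, 6}  B2 = {4, 5, 6}  B3 = {1, 4, 5}  B4 = {2, 3, 5}
Tree: B1–B2, B2–B3, B1–B4

The largest bag has 3 vertices, giving width 2; this decomposition certifies tw(G) ≤ 2. For the lower bound, the 3 vertices {1, 4, 5} are pairwise adjacent, and any tree decomposition puts a clique entirely inside one bag — forcing width ≥ 2. Hence tw(G) = 2 exactly.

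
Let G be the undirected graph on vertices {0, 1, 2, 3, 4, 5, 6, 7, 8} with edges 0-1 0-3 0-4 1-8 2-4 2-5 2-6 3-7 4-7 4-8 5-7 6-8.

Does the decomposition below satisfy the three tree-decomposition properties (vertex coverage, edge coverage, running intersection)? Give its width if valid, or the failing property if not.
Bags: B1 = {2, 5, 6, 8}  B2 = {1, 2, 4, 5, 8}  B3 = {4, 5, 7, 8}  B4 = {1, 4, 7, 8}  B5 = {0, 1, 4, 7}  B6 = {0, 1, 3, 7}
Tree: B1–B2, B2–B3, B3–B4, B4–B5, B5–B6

No — bags containing vertex 1 are not connected in the tree.

A tree decomposition must satisfy three properties: every vertex lies in some bag; for every edge, both endpoints lie together in some bag; and for every vertex, the bags containing it form a connected subtree. Here bags containing vertex 1 are not connected in the tree, so the decomposition is invalid.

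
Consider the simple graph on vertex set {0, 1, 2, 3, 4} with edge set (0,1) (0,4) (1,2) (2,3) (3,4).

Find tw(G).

2

A width-2 tree decomposition is:
Bags: B1 = {0, 1, 4}  B2 = {1, 3, 4}  B3 = {1, 2, 3}
Tree: B1–B2, B2–B3
The largest bag has 3 vertices, giving width 2; this decomposition certifies tw(G) ≤ 2. For the lower bound, G contains the cycle 1–0–4–3–2–1, so G is not a forest; only forests have treewidth ≤ 1, hence tw(G) ≥ 2. Combining the bounds, tw(G) = 2.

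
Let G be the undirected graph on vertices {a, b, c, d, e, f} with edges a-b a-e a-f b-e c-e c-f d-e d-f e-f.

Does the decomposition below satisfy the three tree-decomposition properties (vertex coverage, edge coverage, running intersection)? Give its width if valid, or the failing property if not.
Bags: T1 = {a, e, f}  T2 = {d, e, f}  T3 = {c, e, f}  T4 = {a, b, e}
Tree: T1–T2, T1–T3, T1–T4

Yes; width 2.

Vertex coverage: the bags together contain {a, b, c, d, e, f}, the full vertex set. Edge coverage: each edge of G has both endpoints in at least one bag. Running intersection: for every vertex, the bags containing it form a connected subtree. All three properties hold, so this is a valid tree decomposition of width max|bag| − 1 = 2, and hence tw(G) ≤ 2.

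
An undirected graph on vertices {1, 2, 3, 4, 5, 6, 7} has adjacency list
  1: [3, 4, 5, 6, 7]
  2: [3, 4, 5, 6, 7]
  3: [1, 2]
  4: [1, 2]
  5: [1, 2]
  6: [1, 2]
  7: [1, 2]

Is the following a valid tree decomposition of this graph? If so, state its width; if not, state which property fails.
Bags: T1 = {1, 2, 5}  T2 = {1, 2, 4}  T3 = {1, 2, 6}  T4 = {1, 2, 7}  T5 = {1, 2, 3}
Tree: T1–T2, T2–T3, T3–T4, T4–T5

Vertex coverage: the bags together contain {1, 2, 3, 4, 5, 6, 7}, the full vertex set. Edge coverage: each edge of G has both endpoints in at least one bag. Running intersection: for every vertex, the bags containing it form a connected subtree. All three properties hold, so this is a valid tree decomposition of width max|bag| − 1 = 2, and hence tw(G) ≤ 2.

Yes; width 2.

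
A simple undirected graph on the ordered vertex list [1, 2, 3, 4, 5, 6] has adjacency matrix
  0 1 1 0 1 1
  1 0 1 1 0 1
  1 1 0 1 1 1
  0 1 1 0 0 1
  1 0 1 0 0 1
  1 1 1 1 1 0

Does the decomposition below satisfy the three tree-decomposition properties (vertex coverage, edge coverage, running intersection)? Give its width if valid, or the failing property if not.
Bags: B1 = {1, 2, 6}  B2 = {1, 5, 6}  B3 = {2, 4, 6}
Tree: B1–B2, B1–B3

A tree decomposition must satisfy three properties: every vertex lies in some bag; for every edge, both endpoints lie together in some bag; and for every vertex, the bags containing it form a connected subtree. Here vertex 3 appears in no bag, so the decomposition is invalid.

No — vertex 3 appears in no bag.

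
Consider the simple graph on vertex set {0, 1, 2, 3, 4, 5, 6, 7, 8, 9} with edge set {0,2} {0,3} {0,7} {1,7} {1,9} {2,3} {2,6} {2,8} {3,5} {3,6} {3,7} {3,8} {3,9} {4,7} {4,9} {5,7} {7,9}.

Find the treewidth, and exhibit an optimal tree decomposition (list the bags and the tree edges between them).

Every bag has size at most 3, so the width is 3 − 1 = 2 and tw(G) ≤ 2. Conversely, {1, 7, 9} is a clique of size 3, and the vertices of any clique must share a bag in every tree decomposition; so some bag has ≥ 3 vertices and tw(G) ≥ 2. Combining the bounds, tw(G) = 2.

Treewidth 2.
One optimal decomposition is:
Bags: B1 = {0, 3, 7}  B2 = {0, 2, 3}  B3 = {3, 5, 7}  B4 = {3, 7, 9}  B5 = {4, 7, 9}  B6 = {2, 3, 8}  B7 = {1, 7, 9}  B8 = {2, 3, 6}
Tree: B1–B2, B1–B3, B3–B4, B4–B5, B2–B6, B4–B7, B6–B8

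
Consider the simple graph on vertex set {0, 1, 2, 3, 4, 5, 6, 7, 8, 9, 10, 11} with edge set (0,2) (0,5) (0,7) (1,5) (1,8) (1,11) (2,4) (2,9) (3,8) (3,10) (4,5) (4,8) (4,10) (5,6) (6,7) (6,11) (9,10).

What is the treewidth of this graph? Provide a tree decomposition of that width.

Treewidth 3.
One such decomposition:
Bags: B1 = {3, 8, 9, 10}  B2 = {4, 8, 9, 10}  B3 = {2, 4, 8, 9}  B4 = {1, 2, 4, 8}  B5 = {1, 2, 4, 5}  B6 = {0, 1, 2, 5}  B7 = {0, 1, 5, 11}  B8 = {0, 5, 6, 11}  B9 = {0, 6, 7, 11}
Tree: B1–B2, B2–B3, B3–B4, B4–B5, B5–B6, B6–B7, B7–B8, B8–B9

The largest bag has 4 vertices, giving width 3; this decomposition certifies tw(G) ≤ 3. For the lower bound: the 4 vertex sets {3,9,10}, {8}, {4}, {0,1,2,5} are disjoint, each induces a connected subgraph, and every pair is joined by at least one edge of G. Contracting each set to a single vertex therefore yields K_{4} as a minor, and since treewidth is minor-monotone, tw(G) ≥ tw(K_{4}) = 3. The upper and lower bounds meet at 3, so that is the treewidth.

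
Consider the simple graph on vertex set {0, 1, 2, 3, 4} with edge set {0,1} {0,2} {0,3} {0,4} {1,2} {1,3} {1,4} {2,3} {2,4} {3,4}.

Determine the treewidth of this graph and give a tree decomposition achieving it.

Treewidth 4.
One optimal decomposition is:
Bags: B1 = {0, 1, 2, 3, 4}
Tree: (single bag)

With just one bag of size 5, the width is 5 − 1 = 4, so tw(G) ≤ 4. Conversely, {0, 1, 2, 3, 4} is a clique of size 5, and the vertices of any clique must share a bag in every tree decomposition; so some bag has ≥ 5 vertices and tw(G) ≥ 4. The upper and lower bounds meet at 4, so that is the treewidth.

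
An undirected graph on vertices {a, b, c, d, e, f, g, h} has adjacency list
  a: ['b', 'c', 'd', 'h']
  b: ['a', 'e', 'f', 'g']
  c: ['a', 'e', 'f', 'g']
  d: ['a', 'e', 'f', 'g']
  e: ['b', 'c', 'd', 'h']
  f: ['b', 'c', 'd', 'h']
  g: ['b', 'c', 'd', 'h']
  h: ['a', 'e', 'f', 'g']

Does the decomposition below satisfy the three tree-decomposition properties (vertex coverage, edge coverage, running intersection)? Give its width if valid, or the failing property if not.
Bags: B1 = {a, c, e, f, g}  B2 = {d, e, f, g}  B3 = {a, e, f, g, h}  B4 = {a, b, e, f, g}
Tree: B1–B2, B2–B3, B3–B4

No — edge (a,d) lies in no bag.

A tree decomposition must satisfy three properties: every vertex lies in some bag; for every edge, both endpoints lie together in some bag; and for every vertex, the bags containing it form a connected subtree. Here edge (a,d) lies in no bag, so the decomposition is invalid.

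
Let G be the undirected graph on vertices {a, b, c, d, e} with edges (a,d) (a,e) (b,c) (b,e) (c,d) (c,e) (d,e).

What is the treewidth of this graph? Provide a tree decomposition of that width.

Treewidth 2.
One optimal decomposition is:
Bags: B1 = {c, d, e}  B2 = {b, c, e}  B3 = {a, d, e}
Tree: B1–B2, B1–B3

Each bag holds 3 vertices, so the decomposition has width 2, which upper-bounds the treewidth. Conversely, {c, d, e} is a clique of size 3, and the vertices of any clique must share a bag in every tree decomposition; so some bag has ≥ 3 vertices and tw(G) ≥ 2. Therefore the treewidth is 2.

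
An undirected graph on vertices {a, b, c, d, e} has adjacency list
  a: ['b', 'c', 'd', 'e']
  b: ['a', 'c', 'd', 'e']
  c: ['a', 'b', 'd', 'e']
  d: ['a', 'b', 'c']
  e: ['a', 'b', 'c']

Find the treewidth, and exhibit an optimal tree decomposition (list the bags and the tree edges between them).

Treewidth 3.
Bags: B1 = {a, b, c, d}  B2 = {a, b, c, e}
Tree: B1–B2

Every bag has size at most 4, so the width is 4 − 1 = 3 and tw(G) ≤ 3. For the lower bound, the 4 vertices {a, b, c, d} are pairwise adjacent, and any tree decomposition puts a clique entirely inside one bag — forcing width ≥ 3. Therefore the treewidth is 3.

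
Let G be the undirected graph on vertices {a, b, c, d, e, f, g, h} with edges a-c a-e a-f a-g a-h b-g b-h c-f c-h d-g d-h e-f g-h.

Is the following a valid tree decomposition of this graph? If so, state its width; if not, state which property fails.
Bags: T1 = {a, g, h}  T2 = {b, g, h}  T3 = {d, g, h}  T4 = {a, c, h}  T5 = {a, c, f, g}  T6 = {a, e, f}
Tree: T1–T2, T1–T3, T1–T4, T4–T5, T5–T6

No — bags containing vertex g are not connected in the tree.

A tree decomposition must satisfy three properties: every vertex lies in some bag; for every edge, both endpoints lie together in some bag; and for every vertex, the bags containing it form a connected subtree. Here bags containing vertex g are not connected in the tree, so the decomposition is invalid.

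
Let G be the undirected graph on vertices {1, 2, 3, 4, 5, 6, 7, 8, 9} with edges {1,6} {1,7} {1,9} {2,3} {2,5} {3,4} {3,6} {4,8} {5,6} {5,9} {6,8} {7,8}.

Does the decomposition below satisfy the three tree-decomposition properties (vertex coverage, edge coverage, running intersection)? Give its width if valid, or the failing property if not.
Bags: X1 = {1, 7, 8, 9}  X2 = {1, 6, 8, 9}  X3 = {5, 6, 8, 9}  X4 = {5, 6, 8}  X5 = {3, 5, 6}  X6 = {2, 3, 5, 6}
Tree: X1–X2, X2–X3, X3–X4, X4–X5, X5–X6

A tree decomposition must satisfy three properties: every vertex lies in some bag; for every edge, both endpoints lie together in some bag; and for every vertex, the bags containing it form a connected subtree. Here vertex 4 appears in no bag, so the decomposition is invalid.

No — vertex 4 appears in no bag.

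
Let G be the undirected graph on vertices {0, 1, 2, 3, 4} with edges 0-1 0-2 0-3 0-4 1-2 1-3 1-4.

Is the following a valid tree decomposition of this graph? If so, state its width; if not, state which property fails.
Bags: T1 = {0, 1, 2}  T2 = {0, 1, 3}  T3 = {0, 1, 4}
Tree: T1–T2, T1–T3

Yes; width 2.

Vertex coverage: the bags together contain {0, 1, 2, 3, 4}, the full vertex set. Edge coverage: each edge of G has both endpoints in at least one bag. Running intersection: for every vertex, the bags containing it form a connected subtree. All three properties hold, so this is a valid tree decomposition of width max|bag| − 1 = 2, and hence tw(G) ≤ 2.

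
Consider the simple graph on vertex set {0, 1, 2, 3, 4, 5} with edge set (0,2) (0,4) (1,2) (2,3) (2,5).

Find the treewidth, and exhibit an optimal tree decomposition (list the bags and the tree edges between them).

Each bag holds 2 vertices, so the decomposition has width 1, which upper-bounds the treewidth. G has an edge, so its treewidth is at least 1. Therefore the treewidth is 1.

Treewidth 1.
One such decomposition:
Bags: B1 = {0, 4}  B2 = {0, 2}  B3 = {2, 5}  B4 = {1, 2}  B5 = {2, 3}
Tree: B1–B2, B2–B3, B2–B4, B3–B5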